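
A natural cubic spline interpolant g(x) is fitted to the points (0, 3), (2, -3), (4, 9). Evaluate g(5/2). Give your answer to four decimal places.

-1.4766

With M_i denoting the second derivative at x_i, h_i = 2, 2, and Δ_i = (y_(i+1) − y_i)/h_i = -3, 6:
  2·M_0 + 8·M_1 + 2·M_2 = 6(Δ_1 - Δ_0) = 54
Natural end conditions: M_0 = M_2 = 0.
Solving: M_0 = 0, M_1 = 27/4, M_2 = 0.
On [2, 4], g(x) = -3 + 3/2·(x - 2) + 27/8·(x - 2)² - 9/16·(x - 2)³.
With (x - 2) = 1/2: g(5/2) = -189/128.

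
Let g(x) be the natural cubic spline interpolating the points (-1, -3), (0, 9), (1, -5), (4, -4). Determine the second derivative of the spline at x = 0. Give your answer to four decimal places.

Write M_i for g''(x_i). With h_i = 1, 1, 3 and divided differences Δ_i = 12, -14, 1/3, the continuity of g' gives the tridiagonal system
  1·M_0 + 4·M_1 + 1·M_2 = 6(Δ_1 - Δ_0) = -156
  1·M_1 + 8·M_2 + 3·M_3 = 6(Δ_2 - Δ_1) = 86
Natural end conditions: M_0 = M_3 = 0.
Hence M_0 = 0, M_1 = -1334/31, M_2 = 500/31, M_3 = 0.

-43.0323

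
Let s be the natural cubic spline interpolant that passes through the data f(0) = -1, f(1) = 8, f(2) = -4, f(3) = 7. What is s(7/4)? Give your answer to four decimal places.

-1.8000

Put M_i = s'' at the i-th knot. Here h = (1, 1, 1) and Δ = (9, -12, 11), so the interior equations h_(i-1)·M_(i-1) + 2(h_(i-1)+h_i)·M_i + h_i·M_(i+1) = 6(Δ_i − Δ_(i-1)) read
  1·M_0 + 4·M_1 + 1·M_2 = 6(Δ_1 - Δ_0) = -126
  1·M_1 + 4·M_2 + 1·M_3 = 6(Δ_2 - Δ_1) = 138
Natural end conditions: M_0 = M_3 = 0.
Solving the tridiagonal system: M_0 = 0, M_1 = -214/5, M_2 = 226/5, M_3 = 0.
On [1, 2], s(t) = 8 - 79/15·(t - 1) - 107/5·(t - 1)² + 44/3·(t - 1)³.
With (t - 1) = 3/4: s(7/4) = -9/5.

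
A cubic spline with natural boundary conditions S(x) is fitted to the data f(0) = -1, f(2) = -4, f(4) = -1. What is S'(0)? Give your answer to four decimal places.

With M_i denoting the second derivative at x_i, h_i = 2, 2, and Δ_i = (y_(i+1) − y_i)/h_i = -3/2, 3/2:
  2·M_0 + 8·M_1 + 2·M_2 = 6(Δ_1 - Δ_0) = 18
Natural end conditions: M_0 = M_2 = 0.
Forward elimination and back-substitution give M_0 = 0, M_1 = 9/4, M_2 = 0.
On [0, 2], S'(x) = b_0 + 2c_0·x + 3d_0·x² with b_0 = Δ_0 - h_0(2M_0 + M_1)/6 = -9/4, c_0 = M_0/2 = 0, d_0 = (M_1 - M_0)/(6h_0) = 3/16. So S'(0) = -9/4.

-2.2500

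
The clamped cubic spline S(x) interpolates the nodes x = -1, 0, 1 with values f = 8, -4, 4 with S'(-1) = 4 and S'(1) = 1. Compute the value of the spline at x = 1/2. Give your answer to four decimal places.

With M_i denoting the second derivative at x_i, h_i = 1, 1, and Δ_i = (y_(i+1) − y_i)/h_i = -12, 8:
  1·M_0 + 4·M_1 + 1·M_2 = 6(Δ_1 - Δ_0) = 120
Clamped end conditions give two more equations: 2h_0·M_0 + h_0·M_1 = 6(Δ_0 - S'(-1)) = -96 and h_1·M_1 + 2h_1·M_2 = 6(S'(1) - Δ_1) = -42.
Forward elimination and back-substitution give M_0 = -159/2, M_1 = 63, M_2 = -105/2.
On [0, 1], S(x) = -4 - 17/4·x + 63/2·x² - 77/4·x³.
With x = 1/2: S(1/2) = -21/32.

-0.6563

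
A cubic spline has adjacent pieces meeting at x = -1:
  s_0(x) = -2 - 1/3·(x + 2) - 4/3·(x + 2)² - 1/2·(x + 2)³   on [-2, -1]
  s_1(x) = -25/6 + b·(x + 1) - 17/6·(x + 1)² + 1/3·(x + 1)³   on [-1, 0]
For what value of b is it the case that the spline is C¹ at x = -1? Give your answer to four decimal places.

s_0'(x) = -1/3 - 8/3·(x + 2) - 3/2·(x + 2)², so s_0'(-1) = -9/2. On the right, s_1'(-1) = b, so b = -9/2.

-4.5000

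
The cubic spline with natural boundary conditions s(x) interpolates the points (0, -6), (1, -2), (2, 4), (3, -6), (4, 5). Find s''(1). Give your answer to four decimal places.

Write M_i for s''(x_i). With h_i = 1, 1, 1, 1 and divided differences Δ_i = 4, 6, -10, 11, the continuity of s' gives the tridiagonal system
  1·M_0 + 4·M_1 + 1·M_2 = 6(Δ_1 - Δ_0) = 12
  1·M_1 + 4·M_2 + 1·M_3 = 6(Δ_2 - Δ_1) = -96
  1·M_2 + 4·M_3 + 1·M_4 = 6(Δ_3 - Δ_2) = 126
Natural end conditions: M_0 = M_4 = 0.
Solving the tridiagonal system: M_0 = 0, M_1 = 345/28, M_2 = -261/7, M_3 = 1143/28, M_4 = 0.

12.3214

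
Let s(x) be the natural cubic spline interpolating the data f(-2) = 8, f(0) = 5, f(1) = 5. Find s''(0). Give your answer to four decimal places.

Put m_i = s'' at the i-th knot. Here h = (2, 1) and Δ = (-3/2, 0), so the interior equations h_(i-1)·m_(i-1) + 2(h_(i-1)+h_i)·m_i + h_i·m_(i+1) = 6(Δ_i − Δ_(i-1)) read
  2·m_0 + 6·m_1 + 1·m_2 = 6(Δ_1 - Δ_0) = 9
Natural end conditions: m_0 = m_2 = 0.
Solving: m_0 = 0, m_1 = 3/2, m_2 = 0.

1.5000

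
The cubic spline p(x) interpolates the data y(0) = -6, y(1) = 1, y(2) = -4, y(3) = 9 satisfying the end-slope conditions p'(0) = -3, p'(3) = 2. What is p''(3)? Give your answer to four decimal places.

Write M_i for p''(x_i). With h_i = 1, 1, 1 and divided differences Δ_i = 7, -5, 13, the continuity of p' gives the tridiagonal system
  1·M_0 + 4·M_1 + 1·M_2 = 6(Δ_1 - Δ_0) = -72
  1·M_1 + 4·M_2 + 1·M_3 = 6(Δ_2 - Δ_1) = 108
Clamped end conditions give two more equations: 2h_0·M_0 + h_0·M_1 = 6(Δ_0 - p'(0)) = 60 and h_2·M_2 + 2h_2·M_3 = 6(p'(3) - Δ_2) = -66.
Forward elimination and back-substitution give M_0 = 782/15, M_1 = -664/15, M_2 = 794/15, M_3 = -892/15.

-59.4667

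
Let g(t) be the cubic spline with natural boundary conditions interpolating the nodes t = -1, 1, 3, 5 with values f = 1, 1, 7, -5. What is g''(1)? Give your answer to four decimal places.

4.2000

With m_i denoting the second derivative at x_i, h_i = 2, 2, 2, and Δ_i = (y_(i+1) − y_i)/h_i = 0, 3, -6:
  2·m_0 + 8·m_1 + 2·m_2 = 6(Δ_1 - Δ_0) = 18
  2·m_1 + 8·m_2 + 2·m_3 = 6(Δ_2 - Δ_1) = -54
Natural end conditions: m_0 = m_3 = 0.
Solving: m_0 = 0, m_1 = 21/5, m_2 = -39/5, m_3 = 0.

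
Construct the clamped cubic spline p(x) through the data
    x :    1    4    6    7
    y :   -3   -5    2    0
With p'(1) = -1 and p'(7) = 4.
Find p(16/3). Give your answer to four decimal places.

1.3665

Write M_i for p''(x_i). With h_i = 3, 2, 1 and divided differences Δ_i = -2/3, 7/2, -2, the continuity of p' gives the tridiagonal system
  3·M_0 + 10·M_1 + 2·M_2 = 6(Δ_1 - Δ_0) = 25
  2·M_1 + 6·M_2 + 1·M_3 = 6(Δ_2 - Δ_1) = -33
Clamped end conditions give two more equations: 2h_0·M_0 + h_0·M_1 = 6(Δ_0 - p'(1)) = 2 and h_2·M_2 + 2h_2·M_3 = 6(p'(7) - Δ_2) = 36.
Forward elimination and back-substitution give M_0 = -137/57, M_1 = 104/19, M_2 = -214/19, M_3 = 449/19.
On [4, 6], p(x) = -5 + 137/38·(x - 4) + 52/19·(x - 4)² - 53/38·(x - 4)³.
With (x - 4) = 4/3: p(16/3) = 701/513.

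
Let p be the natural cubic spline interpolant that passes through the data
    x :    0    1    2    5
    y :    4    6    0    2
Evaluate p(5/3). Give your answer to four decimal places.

2.2613

Write M_i for p''(x_i). With h_i = 1, 1, 3 and divided differences Δ_i = 2, -6, 2/3, the continuity of p' gives the tridiagonal system
  1·M_0 + 4·M_1 + 1·M_2 = 6(Δ_1 - Δ_0) = -48
  1·M_1 + 8·M_2 + 3·M_3 = 6(Δ_2 - Δ_1) = 40
Natural end conditions: M_0 = M_3 = 0.
Forward elimination and back-substitution give M_0 = 0, M_1 = -424/31, M_2 = 208/31, M_3 = 0.
On [1, 2], p(x) = 6 - 238/93·(x - 1) - 212/31·(x - 1)² + 316/93·(x - 1)³.
With (x - 1) = 2/3: p(5/3) = 5678/2511.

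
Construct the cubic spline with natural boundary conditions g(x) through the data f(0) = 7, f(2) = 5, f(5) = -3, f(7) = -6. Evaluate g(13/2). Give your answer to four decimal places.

-5.4217

Put m_i = g'' at the i-th knot. Here h = (2, 3, 2) and Δ = (-1, -8/3, -3/2), so the interior equations h_(i-1)·m_(i-1) + 2(h_(i-1)+h_i)·m_i + h_i·m_(i+1) = 6(Δ_i − Δ_(i-1)) read
  2·m_0 + 10·m_1 + 3·m_2 = 6(Δ_1 - Δ_0) = -10
  3·m_1 + 10·m_2 + 2·m_3 = 6(Δ_2 - Δ_1) = 7
Natural end conditions: m_0 = m_3 = 0.
Forward elimination and back-substitution give m_0 = 0, m_1 = -121/91, m_2 = 100/91, m_3 = 0.
On [5, 7], g(x) = -3 - 1219/546·(x - 5) + 50/91·(x - 5)² - 25/273·(x - 5)³.
With (x - 5) = 3/2: g(13/2) = -3947/728.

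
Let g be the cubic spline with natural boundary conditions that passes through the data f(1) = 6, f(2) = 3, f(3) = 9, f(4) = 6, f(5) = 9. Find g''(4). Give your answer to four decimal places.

With σ_i denoting the second derivative at x_i, h_i = 1, 1, 1, 1, and Δ_i = (y_(i+1) − y_i)/h_i = -3, 6, -3, 3:
  1·σ_0 + 4·σ_1 + 1·σ_2 = 6(Δ_1 - Δ_0) = 54
  1·σ_1 + 4·σ_2 + 1·σ_3 = 6(Δ_2 - Δ_1) = -54
  1·σ_2 + 4·σ_3 + 1·σ_4 = 6(Δ_3 - Δ_2) = 36
Natural end conditions: σ_0 = σ_4 = 0.
Solving: σ_0 = 0, σ_1 = 531/28, σ_2 = -153/7, σ_3 = 405/28, σ_4 = 0.

14.4643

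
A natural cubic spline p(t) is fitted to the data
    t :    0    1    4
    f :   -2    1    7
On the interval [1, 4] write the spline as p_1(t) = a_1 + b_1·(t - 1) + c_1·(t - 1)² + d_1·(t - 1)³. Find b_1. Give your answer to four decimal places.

Write M_i for p''(x_i). With h_i = 1, 3 and divided differences Δ_i = 3, 2, the continuity of p' gives the tridiagonal system
  1·M_0 + 8·M_1 + 3·M_2 = 6(Δ_1 - Δ_0) = -6
Natural end conditions: M_0 = M_2 = 0.
Solving the tridiagonal system: M_0 = 0, M_1 = -3/4, M_2 = 0.
On [1, 4], with p_1(t) = a_1 + b_1·(t - 1) + c_1·(t - 1)² + d_1·(t - 1)³: c_1 = M_1/2 = -3/8, d_1 = (M_2 - M_1)/(6h_1) = 1/24, b_1 = Δ_1 - h_1(2M_1 + M_2)/6 = 11/4.

2.7500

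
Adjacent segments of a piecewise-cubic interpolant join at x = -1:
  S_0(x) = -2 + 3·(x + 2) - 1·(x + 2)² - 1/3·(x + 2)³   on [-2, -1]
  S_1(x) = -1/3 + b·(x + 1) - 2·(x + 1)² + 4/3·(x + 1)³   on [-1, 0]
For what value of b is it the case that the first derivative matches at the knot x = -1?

0

S_0'(x) = 3 - 2·(x + 2) - 1·(x + 2)², so S_0'(-1) = 0. On the right, S_1'(-1) = b, so b = 0.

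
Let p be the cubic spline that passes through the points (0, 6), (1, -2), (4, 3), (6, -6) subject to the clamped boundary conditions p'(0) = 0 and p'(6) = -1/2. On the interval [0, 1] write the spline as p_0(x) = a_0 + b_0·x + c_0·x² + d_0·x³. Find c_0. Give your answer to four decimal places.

-15.7821

Write m_i for p''(x_i). With h_i = 1, 3, 2 and divided differences Δ_i = -8, 5/3, -9/2, the continuity of p' gives the tridiagonal system
  1·m_0 + 8·m_1 + 3·m_2 = 6(Δ_1 - Δ_0) = 58
  3·m_1 + 10·m_2 + 2·m_3 = 6(Δ_2 - Δ_1) = -37
Clamped end conditions give two more equations: 2h_0·m_0 + h_0·m_1 = 6(Δ_0 - p'(0)) = -48 and h_2·m_2 + 2h_2·m_3 = 6(p'(6) - Δ_2) = 24.
Forward elimination and back-substitution give m_0 = -1231/39, m_1 = 590/39, m_2 = -409/39, m_3 = 877/78.
On [0, 1], with p_0(x) = a_0 + b_0·x + c_0·x² + d_0·x³: c_0 = m_0/2 = -1231/78, d_0 = (m_1 - m_0)/(6h_0) = 607/78, b_0 = Δ_0 - h_0(2m_0 + m_1)/6 = 0.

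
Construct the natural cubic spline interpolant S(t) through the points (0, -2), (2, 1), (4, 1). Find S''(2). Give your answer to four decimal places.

Write M_i for S''(x_i). With h_i = 2, 2 and divided differences Δ_i = 3/2, 0, the continuity of S' gives the tridiagonal system
  2·M_0 + 8·M_1 + 2·M_2 = 6(Δ_1 - Δ_0) = -9
Natural end conditions: M_0 = M_2 = 0.
Solving the tridiagonal system: M_0 = 0, M_1 = -9/8, M_2 = 0.

-1.1250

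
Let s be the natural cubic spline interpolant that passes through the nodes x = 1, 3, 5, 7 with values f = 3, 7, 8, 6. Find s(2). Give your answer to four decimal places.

With M_i denoting the second derivative at x_i, h_i = 2, 2, 2, and Δ_i = (y_(i+1) − y_i)/h_i = 2, 1/2, -1:
  2·M_0 + 8·M_1 + 2·M_2 = 6(Δ_1 - Δ_0) = -9
  2·M_1 + 8·M_2 + 2·M_3 = 6(Δ_2 - Δ_1) = -9
Natural end conditions: M_0 = M_3 = 0.
Solving: M_0 = 0, M_1 = -9/10, M_2 = -9/10, M_3 = 0.
On [1, 3], s(x) = 3 + 23/10·(x - 1) + 0·(x - 1)² - 3/40·(x - 1)³.
With (x - 1) = 1: s(2) = 209/40.

5.2250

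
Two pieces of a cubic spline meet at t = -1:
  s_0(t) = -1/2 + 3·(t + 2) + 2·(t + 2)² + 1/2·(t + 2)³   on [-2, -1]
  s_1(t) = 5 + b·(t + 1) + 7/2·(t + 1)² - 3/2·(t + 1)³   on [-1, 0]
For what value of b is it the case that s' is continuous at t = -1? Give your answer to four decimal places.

s_0'(t) = 3 + 4·(t + 2) + 3/2·(t + 2)², so s_0'(-1) = 17/2. On the right, s_1'(-1) = b, so b = 17/2.

8.5000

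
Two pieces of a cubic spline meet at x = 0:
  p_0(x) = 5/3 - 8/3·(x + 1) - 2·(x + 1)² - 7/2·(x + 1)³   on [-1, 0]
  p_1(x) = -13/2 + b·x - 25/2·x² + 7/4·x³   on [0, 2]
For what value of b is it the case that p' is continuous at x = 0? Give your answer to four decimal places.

p_0'(x) = -8/3 - 4·(x + 1) - 21/2·(x + 1)², so p_0'(0) = -103/6. On the right, p_1'(0) = b, so b = -103/6.

-17.1667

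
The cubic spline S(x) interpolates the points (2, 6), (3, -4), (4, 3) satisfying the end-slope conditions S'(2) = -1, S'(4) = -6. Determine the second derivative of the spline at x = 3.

56

Put m_i = S'' at the i-th knot. Here h = (1, 1) and Δ = (-10, 7), so the interior equations h_(i-1)·m_(i-1) + 2(h_(i-1)+h_i)·m_i + h_i·m_(i+1) = 6(Δ_i − Δ_(i-1)) read
  1·m_0 + 4·m_1 + 1·m_2 = 6(Δ_1 - Δ_0) = 102
Clamped end conditions give two more equations: 2h_0·m_0 + h_0·m_1 = 6(Δ_0 - S'(2)) = -54 and h_1·m_1 + 2h_1·m_2 = 6(S'(4) - Δ_1) = -78.
Hence m_0 = -55, m_1 = 56, m_2 = -67.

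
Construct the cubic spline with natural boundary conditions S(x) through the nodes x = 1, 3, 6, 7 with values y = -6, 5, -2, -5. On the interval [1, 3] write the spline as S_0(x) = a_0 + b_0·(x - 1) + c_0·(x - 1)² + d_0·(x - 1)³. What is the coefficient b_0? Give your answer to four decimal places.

7.2089

With M_i denoting the second derivative at x_i, h_i = 2, 3, 1, and Δ_i = (y_(i+1) − y_i)/h_i = 11/2, -7/3, -3:
  2·M_0 + 10·M_1 + 3·M_2 = 6(Δ_1 - Δ_0) = -47
  3·M_1 + 8·M_2 + 1·M_3 = 6(Δ_2 - Δ_1) = -4
Natural end conditions: M_0 = M_3 = 0.
Solving: M_0 = 0, M_1 = -364/71, M_2 = 101/71, M_3 = 0.
On [1, 3], with S_0(x) = a_0 + b_0·(x - 1) + c_0·(x - 1)² + d_0·(x - 1)³: c_0 = M_0/2 = 0, d_0 = (M_1 - M_0)/(6h_0) = -91/213, b_0 = Δ_0 - h_0(2M_0 + M_1)/6 = 3071/426.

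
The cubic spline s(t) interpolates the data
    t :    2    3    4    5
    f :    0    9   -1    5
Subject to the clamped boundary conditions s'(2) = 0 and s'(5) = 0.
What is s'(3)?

Write σ_i for s''(x_i). With h_i = 1, 1, 1 and divided differences Δ_i = 9, -10, 6, the continuity of s' gives the tridiagonal system
  1·σ_0 + 4·σ_1 + 1·σ_2 = 6(Δ_1 - Δ_0) = -114
  1·σ_1 + 4·σ_2 + 1·σ_3 = 6(Δ_2 - Δ_1) = 96
Clamped end conditions give two more equations: 2h_0·σ_0 + h_0·σ_1 = 6(Δ_0 - s'(2)) = 54 and h_2·σ_2 + 2h_2·σ_3 = 6(s'(5) - Δ_2) = -36.
Forward elimination and back-substitution give σ_0 = 54, σ_1 = -54, σ_2 = 48, σ_3 = -42.
On [3, 4], s'(t) = b_1 + 2c_1·(t - 3) + 3d_1·(t - 3)² with b_1 = Δ_1 - h_1(2σ_1 + σ_2)/6 = 0, c_1 = σ_1/2 = -27, d_1 = (σ_2 - σ_1)/(6h_1) = 17. So s'(3) = 0.

0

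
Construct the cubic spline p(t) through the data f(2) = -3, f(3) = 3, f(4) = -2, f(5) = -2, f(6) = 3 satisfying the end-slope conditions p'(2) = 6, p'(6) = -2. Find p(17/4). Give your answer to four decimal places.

Put M_i = p'' at the i-th knot. Here h = (1, 1, 1, 1) and Δ = (6, -5, 0, 5), so the interior equations h_(i-1)·M_(i-1) + 2(h_(i-1)+h_i)·M_i + h_i·M_(i+1) = 6(Δ_i − Δ_(i-1)) read
  1·M_0 + 4·M_1 + 1·M_2 = 6(Δ_1 - Δ_0) = -66
  1·M_1 + 4·M_2 + 1·M_3 = 6(Δ_2 - Δ_1) = 30
  1·M_2 + 4·M_3 + 1·M_4 = 6(Δ_3 - Δ_2) = 30
Clamped end conditions give two more equations: 2h_0·M_0 + h_0·M_1 = 6(Δ_0 - p'(2)) = 0 and h_3·M_3 + 2h_3·M_4 = 6(p'(6) - Δ_3) = -42.
Solving the tridiagonal system: M_0 = 76/7, M_1 = -152/7, M_2 = 10, M_3 = 82/7, M_4 = -188/7.
On [4, 5], p(t) = -2 - 37/7·(t - 4) + 5·(t - 4)² + 2/7·(t - 4)³.
With (t - 4) = 1/4: p(17/4) = -673/224.

-3.0045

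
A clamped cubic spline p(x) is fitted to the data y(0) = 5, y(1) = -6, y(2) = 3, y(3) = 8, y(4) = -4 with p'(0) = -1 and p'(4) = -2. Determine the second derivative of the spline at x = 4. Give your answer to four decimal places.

Put M_i = p'' at the i-th knot. Here h = (1, 1, 1, 1) and Δ = (-11, 9, 5, -12), so the interior equations h_(i-1)·M_(i-1) + 2(h_(i-1)+h_i)·M_i + h_i·M_(i+1) = 6(Δ_i − Δ_(i-1)) read
  1·M_0 + 4·M_1 + 1·M_2 = 6(Δ_1 - Δ_0) = 120
  1·M_1 + 4·M_2 + 1·M_3 = 6(Δ_2 - Δ_1) = -24
  1·M_2 + 4·M_3 + 1·M_4 = 6(Δ_3 - Δ_2) = -102
Clamped end conditions give two more equations: 2h_0·M_0 + h_0·M_1 = 6(Δ_0 - p'(0)) = -60 and h_3·M_3 + 2h_3·M_4 = 6(p'(4) - Δ_3) = 60.
Solving: M_0 = -737/14, M_1 = 317/7, M_2 = -17/2, M_3 = -247/7, M_4 = 667/14.

47.6429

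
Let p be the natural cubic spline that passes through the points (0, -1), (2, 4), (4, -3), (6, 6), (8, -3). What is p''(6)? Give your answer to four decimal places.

Put σ_i = p'' at the i-th knot. Here h = (2, 2, 2, 2) and Δ = (5/2, -7/2, 9/2, -9/2), so the interior equations h_(i-1)·σ_(i-1) + 2(h_(i-1)+h_i)·σ_i + h_i·σ_(i+1) = 6(Δ_i − Δ_(i-1)) read
  2·σ_0 + 8·σ_1 + 2·σ_2 = 6(Δ_1 - Δ_0) = -36
  2·σ_1 + 8·σ_2 + 2·σ_3 = 6(Δ_2 - Δ_1) = 48
  2·σ_2 + 8·σ_3 + 2·σ_4 = 6(Δ_3 - Δ_2) = -54
Natural end conditions: σ_0 = σ_4 = 0.
Forward elimination and back-substitution give σ_0 = 0, σ_1 = -393/56, σ_2 = 141/14, σ_3 = -519/56, σ_4 = 0.

-9.2679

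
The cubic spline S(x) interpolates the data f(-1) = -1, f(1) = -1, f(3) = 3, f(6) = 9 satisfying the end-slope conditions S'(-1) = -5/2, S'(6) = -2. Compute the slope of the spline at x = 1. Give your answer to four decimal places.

Let M_i = S''(x_i). Step sizes h_i = 2, 2, 3; slopes of the chords Δ_i = (y_(i+1) - y_i)/h_i = 0, 2, 2.
  2·M_0 + 8·M_1 + 2·M_2 = 6(Δ_1 - Δ_0) = 12
  2·M_1 + 10·M_2 + 3·M_3 = 6(Δ_2 - Δ_1) = 0
Clamped end conditions give two more equations: 2h_0·M_0 + h_0·M_1 = 6(Δ_0 - S'(-1)) = 15 and h_2·M_2 + 2h_2·M_3 = 6(S'(6) - Δ_2) = -24.
Hence M_0 = 134/37, M_1 = 19/74, M_2 = 50/37, M_3 = -173/37.
On [1, 3], S'(x) = b_1 + 2c_1·(x - 1) + 3d_1·(x - 1)² with b_1 = Δ_1 - h_1(2M_1 + M_2)/6 = 51/37, c_1 = M_1/2 = 19/148, d_1 = (M_2 - M_1)/(6h_1) = 27/296. So S'(1) = 51/37.

1.3784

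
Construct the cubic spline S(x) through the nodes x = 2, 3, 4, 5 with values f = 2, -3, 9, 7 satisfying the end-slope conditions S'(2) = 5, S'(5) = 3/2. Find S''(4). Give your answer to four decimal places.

With M_i denoting the second derivative at x_i, h_i = 1, 1, 1, and Δ_i = (y_(i+1) − y_i)/h_i = -5, 12, -2:
  1·M_0 + 4·M_1 + 1·M_2 = 6(Δ_1 - Δ_0) = 102
  1·M_1 + 4·M_2 + 1·M_3 = 6(Δ_2 - Δ_1) = -84
Clamped end conditions give two more equations: 2h_0·M_0 + h_0·M_1 = 6(Δ_0 - S'(2)) = -60 and h_2·M_2 + 2h_2·M_3 = 6(S'(5) - Δ_2) = 21.
Solving: M_0 = -821/15, M_1 = 742/15, M_2 = -617/15, M_3 = 466/15.

-41.1333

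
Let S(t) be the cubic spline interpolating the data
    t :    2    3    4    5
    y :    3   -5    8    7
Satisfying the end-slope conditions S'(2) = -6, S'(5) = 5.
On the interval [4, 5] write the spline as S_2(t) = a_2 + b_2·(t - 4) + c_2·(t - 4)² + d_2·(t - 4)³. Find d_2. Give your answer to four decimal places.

With M_i denoting the second derivative at x_i, h_i = 1, 1, 1, and Δ_i = (y_(i+1) − y_i)/h_i = -8, 13, -1:
  1·M_0 + 4·M_1 + 1·M_2 = 6(Δ_1 - Δ_0) = 126
  1·M_1 + 4·M_2 + 1·M_3 = 6(Δ_2 - Δ_1) = -84
Clamped end conditions give two more equations: 2h_0·M_0 + h_0·M_1 = 6(Δ_0 - S'(2)) = -12 and h_2·M_2 + 2h_2·M_3 = 6(S'(5) - Δ_2) = 36.
Forward elimination and back-substitution give M_0 = -466/15, M_1 = 752/15, M_2 = -652/15, M_3 = 596/15.
On [4, 5], with S_2(t) = a_2 + b_2·(t - 4) + c_2·(t - 4)² + d_2·(t - 4)³: c_2 = M_2/2 = -326/15, d_2 = (M_3 - M_2)/(6h_2) = 208/15, b_2 = Δ_2 - h_2(2M_2 + M_3)/6 = 103/15.

13.8667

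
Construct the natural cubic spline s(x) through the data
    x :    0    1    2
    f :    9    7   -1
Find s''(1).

With m_i denoting the second derivative at x_i, h_i = 1, 1, and Δ_i = (y_(i+1) − y_i)/h_i = -2, -8:
  1·m_0 + 4·m_1 + 1·m_2 = 6(Δ_1 - Δ_0) = -36
Natural end conditions: m_0 = m_2 = 0.
Solving: m_0 = 0, m_1 = -9, m_2 = 0.

-9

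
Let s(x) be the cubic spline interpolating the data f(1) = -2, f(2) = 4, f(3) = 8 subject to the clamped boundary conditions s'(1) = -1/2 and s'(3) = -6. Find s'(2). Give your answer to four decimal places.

Put M_i = s'' at the i-th knot. Here h = (1, 1) and Δ = (6, 4), so the interior equations h_(i-1)·M_(i-1) + 2(h_(i-1)+h_i)·M_i + h_i·M_(i+1) = 6(Δ_i − Δ_(i-1)) read
  1·M_0 + 4·M_1 + 1·M_2 = 6(Δ_1 - Δ_0) = -12
Clamped end conditions give two more equations: 2h_0·M_0 + h_0·M_1 = 6(Δ_0 - s'(1)) = 39 and h_1·M_1 + 2h_1·M_2 = 6(s'(3) - Δ_1) = -60.
Solving the tridiagonal system: M_0 = 79/4, M_1 = -1/2, M_2 = -119/4.
On [2, 3], s'(x) = b_1 + 2c_1·(x - 2) + 3d_1·(x - 2)² with b_1 = Δ_1 - h_1(2M_1 + M_2)/6 = 73/8, c_1 = M_1/2 = -1/4, d_1 = (M_2 - M_1)/(6h_1) = -39/8. So s'(2) = 73/8.

9.1250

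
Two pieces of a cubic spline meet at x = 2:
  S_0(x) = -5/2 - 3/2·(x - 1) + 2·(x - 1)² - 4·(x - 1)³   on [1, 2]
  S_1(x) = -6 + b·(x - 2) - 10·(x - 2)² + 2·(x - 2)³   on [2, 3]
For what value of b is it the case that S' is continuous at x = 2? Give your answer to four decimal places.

S_0'(x) = -3/2 + 4·(x - 1) - 12·(x - 1)², so S_0'(2) = -19/2. On the right, S_1'(2) = b, so b = -19/2.

-9.5000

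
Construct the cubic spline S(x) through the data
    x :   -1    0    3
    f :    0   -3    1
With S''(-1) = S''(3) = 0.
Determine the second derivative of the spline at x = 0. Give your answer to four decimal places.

3.2500

With σ_i denoting the second derivative at x_i, h_i = 1, 3, and Δ_i = (y_(i+1) − y_i)/h_i = -3, 4/3:
  1·σ_0 + 8·σ_1 + 3·σ_2 = 6(Δ_1 - Δ_0) = 26
Natural end conditions: σ_0 = σ_2 = 0.
Solving: σ_0 = 0, σ_1 = 13/4, σ_2 = 0.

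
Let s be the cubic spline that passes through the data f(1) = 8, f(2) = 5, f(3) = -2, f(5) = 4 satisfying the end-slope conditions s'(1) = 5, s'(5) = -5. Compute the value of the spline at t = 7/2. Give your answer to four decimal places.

-1.1307

Put M_i = s'' at the i-th knot. Here h = (1, 1, 2) and Δ = (-3, -7, 3), so the interior equations h_(i-1)·M_(i-1) + 2(h_(i-1)+h_i)·M_i + h_i·M_(i+1) = 6(Δ_i − Δ_(i-1)) read
  1·M_0 + 4·M_1 + 1·M_2 = 6(Δ_1 - Δ_0) = -24
  1·M_1 + 6·M_2 + 2·M_3 = 6(Δ_2 - Δ_1) = 60
Clamped end conditions give two more equations: 2h_0·M_0 + h_0·M_1 = 6(Δ_0 - s'(1)) = -48 and h_2·M_2 + 2h_2·M_3 = 6(s'(5) - Δ_2) = -48.
Forward elimination and back-substitution give M_0 = -236/11, M_1 = -56/11, M_2 = 196/11, M_3 = -230/11.
On [3, 5], s(t) = -2 - 21/11·(t - 3) + 98/11·(t - 3)² - 71/22·(t - 3)³.
With (t - 3) = 1/2: s(7/2) = -199/176.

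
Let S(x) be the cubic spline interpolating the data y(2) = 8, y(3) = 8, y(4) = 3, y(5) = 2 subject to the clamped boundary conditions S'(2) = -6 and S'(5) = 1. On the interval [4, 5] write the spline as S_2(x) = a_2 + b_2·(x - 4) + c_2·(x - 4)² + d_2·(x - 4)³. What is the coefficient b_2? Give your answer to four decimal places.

Write σ_i for S''(x_i). With h_i = 1, 1, 1 and divided differences Δ_i = 0, -5, -1, the continuity of S' gives the tridiagonal system
  1·σ_0 + 4·σ_1 + 1·σ_2 = 6(Δ_1 - Δ_0) = -30
  1·σ_1 + 4·σ_2 + 1·σ_3 = 6(Δ_2 - Δ_1) = 24
Clamped end conditions give two more equations: 2h_0·σ_0 + h_0·σ_1 = 6(Δ_0 - S'(2)) = 36 and h_2·σ_2 + 2h_2·σ_3 = 6(S'(5) - Δ_2) = 12.
Forward elimination and back-substitution give σ_0 = 394/15, σ_1 = -248/15, σ_2 = 148/15, σ_3 = 16/15.
On [4, 5], with S_2(x) = a_2 + b_2·(x - 4) + c_2·(x - 4)² + d_2·(x - 4)³: c_2 = σ_2/2 = 74/15, d_2 = (σ_3 - σ_2)/(6h_2) = -22/15, b_2 = Δ_2 - h_2(2σ_2 + σ_3)/6 = -67/15.

-4.4667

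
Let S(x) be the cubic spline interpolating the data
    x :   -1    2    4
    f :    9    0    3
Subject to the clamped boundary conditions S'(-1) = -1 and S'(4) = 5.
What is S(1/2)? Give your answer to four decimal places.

With σ_i denoting the second derivative at x_i, h_i = 3, 2, and Δ_i = (y_(i+1) − y_i)/h_i = -3, 3/2:
  3·σ_0 + 10·σ_1 + 2·σ_2 = 6(Δ_1 - Δ_0) = 27
Clamped end conditions give two more equations: 2h_0·σ_0 + h_0·σ_1 = 6(Δ_0 - S'(-1)) = -12 and h_1·σ_1 + 2h_1·σ_2 = 6(S'(4) - Δ_1) = 21.
Solving the tridiagonal system: σ_0 = -7/2, σ_1 = 3, σ_2 = 15/4.
On [-1, 2], S(x) = 9 - 1·(x + 1) - 7/4·(x + 1)² + 13/36·(x + 1)³.
With (x + 1) = 3/2: S(1/2) = 153/32.

4.7813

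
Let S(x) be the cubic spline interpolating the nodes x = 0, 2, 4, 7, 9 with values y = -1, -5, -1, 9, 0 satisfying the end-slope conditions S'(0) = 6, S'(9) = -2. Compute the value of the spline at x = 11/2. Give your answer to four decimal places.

6.8522

Let σ_i = S''(x_i). Step sizes h_i = 2, 2, 3, 2; slopes of the chords Δ_i = (y_(i+1) - y_i)/h_i = -2, 2, 10/3, -9/2.
  2·σ_0 + 8·σ_1 + 2·σ_2 = 6(Δ_1 - Δ_0) = 24
  2·σ_1 + 10·σ_2 + 3·σ_3 = 6(Δ_2 - Δ_1) = 8
  3·σ_2 + 10·σ_3 + 2·σ_4 = 6(Δ_3 - Δ_2) = -47
Clamped end conditions give two more equations: 2h_0·σ_0 + h_0·σ_1 = 6(Δ_0 - S'(0)) = -48 and h_3·σ_3 + 2h_3·σ_4 = 6(S'(9) - Δ_3) = 15.
Solving: σ_0 = -5387/354, σ_1 = 1139/177, σ_2 = 523/354, σ_3 = -1159/177, σ_4 = 4973/708.
On [4, 7], S(x) = -1 + 908/177·(x - 4) + 523/708·(x - 4)² - 947/2124·(x - 4)³.
With (x - 4) = 3/2: S(11/2) = 12937/1888.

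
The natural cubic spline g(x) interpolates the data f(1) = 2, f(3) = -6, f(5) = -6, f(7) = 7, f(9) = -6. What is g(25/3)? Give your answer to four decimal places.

0.6296

Write m_i for g''(x_i). With h_i = 2, 2, 2, 2 and divided differences Δ_i = -4, 0, 13/2, -13/2, the continuity of g' gives the tridiagonal system
  2·m_0 + 8·m_1 + 2·m_2 = 6(Δ_1 - Δ_0) = 24
  2·m_1 + 8·m_2 + 2·m_3 = 6(Δ_2 - Δ_1) = 39
  2·m_2 + 8·m_3 + 2·m_4 = 6(Δ_3 - Δ_2) = -78
Natural end conditions: m_0 = m_4 = 0.
Forward elimination and back-substitution give m_0 = 0, m_1 = 9/8, m_2 = 15/2, m_3 = -93/8, m_4 = 0.
On [7, 9], g(x) = 7 + 5/4·(x - 7) - 93/16·(x - 7)² + 31/32·(x - 7)³.
With (x - 7) = 4/3: g(25/3) = 17/27.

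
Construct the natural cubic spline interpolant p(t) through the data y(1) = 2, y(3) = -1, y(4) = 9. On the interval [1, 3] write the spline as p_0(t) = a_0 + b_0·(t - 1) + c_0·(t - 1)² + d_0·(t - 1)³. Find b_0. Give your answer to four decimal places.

-5.3333

Let σ_i = p''(x_i). Step sizes h_i = 2, 1; slopes of the chords Δ_i = (y_(i+1) - y_i)/h_i = -3/2, 10.
  2·σ_0 + 6·σ_1 + 1·σ_2 = 6(Δ_1 - Δ_0) = 69
Natural end conditions: σ_0 = σ_2 = 0.
Solving the tridiagonal system: σ_0 = 0, σ_1 = 23/2, σ_2 = 0.
On [1, 3], with p_0(t) = a_0 + b_0·(t - 1) + c_0·(t - 1)² + d_0·(t - 1)³: c_0 = σ_0/2 = 0, d_0 = (σ_1 - σ_0)/(6h_0) = 23/24, b_0 = Δ_0 - h_0(2σ_0 + σ_1)/6 = -16/3.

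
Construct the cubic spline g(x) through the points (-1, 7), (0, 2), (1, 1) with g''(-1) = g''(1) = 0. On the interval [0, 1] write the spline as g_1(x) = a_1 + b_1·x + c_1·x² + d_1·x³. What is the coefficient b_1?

Put m_i = g'' at the i-th knot. Here h = (1, 1) and Δ = (-5, -1), so the interior equations h_(i-1)·m_(i-1) + 2(h_(i-1)+h_i)·m_i + h_i·m_(i+1) = 6(Δ_i − Δ_(i-1)) read
  1·m_0 + 4·m_1 + 1·m_2 = 6(Δ_1 - Δ_0) = 24
Natural end conditions: m_0 = m_2 = 0.
Solving: m_0 = 0, m_1 = 6, m_2 = 0.
On [0, 1], with g_1(x) = a_1 + b_1·x + c_1·x² + d_1·x³: c_1 = m_1/2 = 3, d_1 = (m_2 - m_1)/(6h_1) = -1, b_1 = Δ_1 - h_1(2m_1 + m_2)/6 = -3.

-3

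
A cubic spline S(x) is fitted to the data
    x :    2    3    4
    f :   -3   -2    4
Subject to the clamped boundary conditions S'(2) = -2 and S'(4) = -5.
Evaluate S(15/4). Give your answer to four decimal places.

Put M_i = S'' at the i-th knot. Here h = (1, 1) and Δ = (1, 6), so the interior equations h_(i-1)·M_(i-1) + 2(h_(i-1)+h_i)·M_i + h_i·M_(i+1) = 6(Δ_i − Δ_(i-1)) read
  1·M_0 + 4·M_1 + 1·M_2 = 6(Δ_1 - Δ_0) = 30
Clamped end conditions give two more equations: 2h_0·M_0 + h_0·M_1 = 6(Δ_0 - S'(2)) = 18 and h_1·M_1 + 2h_1·M_2 = 6(S'(4) - Δ_1) = -66.
Solving: M_0 = 0, M_1 = 18, M_2 = -42.
On [3, 4], S(x) = -2 + 7·(x - 3) + 9·(x - 3)² - 10·(x - 3)³.
With (x - 3) = 3/4: S(15/4) = 131/32.

4.0938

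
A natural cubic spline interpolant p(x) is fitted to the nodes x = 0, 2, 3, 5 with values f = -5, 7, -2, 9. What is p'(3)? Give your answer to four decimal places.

-6.1571

Write m_i for p''(x_i). With h_i = 2, 1, 2 and divided differences Δ_i = 6, -9, 11/2, the continuity of p' gives the tridiagonal system
  2·m_0 + 6·m_1 + 1·m_2 = 6(Δ_1 - Δ_0) = -90
  1·m_1 + 6·m_2 + 2·m_3 = 6(Δ_2 - Δ_1) = 87
Natural end conditions: m_0 = m_3 = 0.
Hence m_0 = 0, m_1 = -627/35, m_2 = 612/35, m_3 = 0.
On [3, 5], p'(x) = b_2 + 2c_2·(x - 3) + 3d_2·(x - 3)² with b_2 = Δ_2 - h_2(2m_2 + m_3)/6 = -431/70, c_2 = m_2/2 = 306/35, d_2 = (m_3 - m_2)/(6h_2) = -51/35. So p'(3) = -431/70.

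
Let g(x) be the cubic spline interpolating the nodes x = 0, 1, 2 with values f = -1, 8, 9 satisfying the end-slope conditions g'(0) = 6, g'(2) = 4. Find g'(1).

5

With M_i denoting the second derivative at x_i, h_i = 1, 1, and Δ_i = (y_(i+1) − y_i)/h_i = 9, 1:
  1·M_0 + 4·M_1 + 1·M_2 = 6(Δ_1 - Δ_0) = -48
Clamped end conditions give two more equations: 2h_0·M_0 + h_0·M_1 = 6(Δ_0 - g'(0)) = 18 and h_1·M_1 + 2h_1·M_2 = 6(g'(2) - Δ_1) = 18.
Hence M_0 = 20, M_1 = -22, M_2 = 20.
On [1, 2], g'(x) = b_1 + 2c_1·(x - 1) + 3d_1·(x - 1)² with b_1 = Δ_1 - h_1(2M_1 + M_2)/6 = 5, c_1 = M_1/2 = -11, d_1 = (M_2 - M_1)/(6h_1) = 7. So g'(1) = 5.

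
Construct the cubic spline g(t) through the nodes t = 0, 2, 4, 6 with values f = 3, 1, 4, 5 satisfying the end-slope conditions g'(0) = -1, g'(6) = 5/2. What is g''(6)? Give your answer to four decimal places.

4.2667

Put M_i = g'' at the i-th knot. Here h = (2, 2, 2) and Δ = (-1, 3/2, 1/2), so the interior equations h_(i-1)·M_(i-1) + 2(h_(i-1)+h_i)·M_i + h_i·M_(i+1) = 6(Δ_i − Δ_(i-1)) read
  2·M_0 + 8·M_1 + 2·M_2 = 6(Δ_1 - Δ_0) = 15
  2·M_1 + 8·M_2 + 2·M_3 = 6(Δ_2 - Δ_1) = -6
Clamped end conditions give two more equations: 2h_0·M_0 + h_0·M_1 = 6(Δ_0 - g'(0)) = 0 and h_2·M_2 + 2h_2·M_3 = 6(g'(6) - Δ_2) = 12.
Solving the tridiagonal system: M_0 = -43/30, M_1 = 43/15, M_2 = -38/15, M_3 = 64/15.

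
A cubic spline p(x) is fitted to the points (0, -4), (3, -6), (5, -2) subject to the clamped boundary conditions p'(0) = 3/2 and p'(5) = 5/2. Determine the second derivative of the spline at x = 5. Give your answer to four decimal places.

With σ_i denoting the second derivative at x_i, h_i = 3, 2, and Δ_i = (y_(i+1) − y_i)/h_i = -2/3, 2:
  3·σ_0 + 10·σ_1 + 2·σ_2 = 6(Δ_1 - Δ_0) = 16
Clamped end conditions give two more equations: 2h_0·σ_0 + h_0·σ_1 = 6(Δ_0 - p'(0)) = -13 and h_1·σ_1 + 2h_1·σ_2 = 6(p'(5) - Δ_1) = 3.
Forward elimination and back-substitution give σ_0 = -107/30, σ_1 = 14/5, σ_2 = -13/20.

-0.6500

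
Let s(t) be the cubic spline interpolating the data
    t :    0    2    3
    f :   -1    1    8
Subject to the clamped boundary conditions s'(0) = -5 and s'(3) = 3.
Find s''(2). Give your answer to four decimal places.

6.6667

Write M_i for s''(x_i). With h_i = 2, 1 and divided differences Δ_i = 1, 7, the continuity of s' gives the tridiagonal system
  2·M_0 + 6·M_1 + 1·M_2 = 6(Δ_1 - Δ_0) = 36
Clamped end conditions give two more equations: 2h_0·M_0 + h_0·M_1 = 6(Δ_0 - s'(0)) = 36 and h_1·M_1 + 2h_1·M_2 = 6(s'(3) - Δ_1) = -24.
Hence M_0 = 17/3, M_1 = 20/3, M_2 = -46/3.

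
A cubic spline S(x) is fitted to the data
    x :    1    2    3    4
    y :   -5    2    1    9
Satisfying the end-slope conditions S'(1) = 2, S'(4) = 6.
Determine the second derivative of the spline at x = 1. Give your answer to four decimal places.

With M_i denoting the second derivative at x_i, h_i = 1, 1, 1, and Δ_i = (y_(i+1) − y_i)/h_i = 7, -1, 8:
  1·M_0 + 4·M_1 + 1·M_2 = 6(Δ_1 - Δ_0) = -48
  1·M_1 + 4·M_2 + 1·M_3 = 6(Δ_2 - Δ_1) = 54
Clamped end conditions give two more equations: 2h_0·M_0 + h_0·M_1 = 6(Δ_0 - S'(1)) = 30 and h_2·M_2 + 2h_2·M_3 = 6(S'(4) - Δ_2) = -12.
Solving the tridiagonal system: M_0 = 412/15, M_1 = -374/15, M_2 = 364/15, M_3 = -272/15.

27.4667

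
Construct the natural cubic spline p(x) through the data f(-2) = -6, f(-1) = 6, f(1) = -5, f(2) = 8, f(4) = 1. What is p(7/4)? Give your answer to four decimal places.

4.7104

Write M_i for p''(x_i). With h_i = 1, 2, 1, 2 and divided differences Δ_i = 12, -11/2, 13, -7/2, the continuity of p' gives the tridiagonal system
  1·M_0 + 6·M_1 + 2·M_2 = 6(Δ_1 - Δ_0) = -105
  2·M_1 + 6·M_2 + 1·M_3 = 6(Δ_2 - Δ_1) = 111
  1·M_2 + 6·M_3 + 2·M_4 = 6(Δ_3 - Δ_2) = -99
Natural end conditions: M_0 = M_4 = 0.
Forward elimination and back-substitution give M_0 = 0, M_1 = -1735/62, M_2 = 975/31, M_3 = -674/31, M_4 = 0.
On [1, 2], p(x) = -5 + 571/93·(x - 1) + 975/62·(x - 1)² - 1649/186·(x - 1)³.
With (x - 1) = 3/4: p(7/4) = 18691/3968.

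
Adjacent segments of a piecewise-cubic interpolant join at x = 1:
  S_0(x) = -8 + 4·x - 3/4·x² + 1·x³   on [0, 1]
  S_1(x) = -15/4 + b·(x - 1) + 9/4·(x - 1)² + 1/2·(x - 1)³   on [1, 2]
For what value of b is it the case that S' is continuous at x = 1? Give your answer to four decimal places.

5.5000

S_0'(x) = 4 - 3/2·x + 3·x², so S_0'(1) = 11/2. On the right, S_1'(1) = b, so b = 11/2.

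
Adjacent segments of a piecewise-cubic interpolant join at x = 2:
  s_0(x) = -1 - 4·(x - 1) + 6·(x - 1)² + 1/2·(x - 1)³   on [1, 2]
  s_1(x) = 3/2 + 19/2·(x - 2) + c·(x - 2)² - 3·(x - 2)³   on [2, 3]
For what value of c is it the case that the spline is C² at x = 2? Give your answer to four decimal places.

7.5000

s_0''(x) = 12 + 3·(x - 1), so s_0''(2) = 15. On the right, s_1''(2) = 2c, so c = 15/2.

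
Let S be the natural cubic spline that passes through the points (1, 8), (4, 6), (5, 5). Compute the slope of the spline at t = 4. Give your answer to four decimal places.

Let M_i = S''(x_i). Step sizes h_i = 3, 1; slopes of the chords Δ_i = (y_(i+1) - y_i)/h_i = -2/3, -1.
  3·M_0 + 8·M_1 + 1·M_2 = 6(Δ_1 - Δ_0) = -2
Natural end conditions: M_0 = M_2 = 0.
Forward elimination and back-substitution give M_0 = 0, M_1 = -1/4, M_2 = 0.
On [4, 5], S'(t) = b_1 + 2c_1·(t - 4) + 3d_1·(t - 4)² with b_1 = Δ_1 - h_1(2M_1 + M_2)/6 = -11/12, c_1 = M_1/2 = -1/8, d_1 = (M_2 - M_1)/(6h_1) = 1/24. So S'(4) = -11/12.

-0.9167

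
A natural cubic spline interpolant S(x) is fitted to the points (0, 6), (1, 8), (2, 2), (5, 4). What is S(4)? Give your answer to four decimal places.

Let M_i = S''(x_i). Step sizes h_i = 1, 1, 3; slopes of the chords Δ_i = (y_(i+1) - y_i)/h_i = 2, -6, 2/3.
  1·M_0 + 4·M_1 + 1·M_2 = 6(Δ_1 - Δ_0) = -48
  1·M_1 + 8·M_2 + 3·M_3 = 6(Δ_2 - Δ_1) = 40
Natural end conditions: M_0 = M_3 = 0.
Hence M_0 = 0, M_1 = -424/31, M_2 = 208/31, M_3 = 0.
On [2, 5], S(x) = 2 - 562/93·(x - 2) + 104/31·(x - 2)² - 104/279·(x - 2)³.
With (x - 2) = 2: S(4) = 98/279.

0.3513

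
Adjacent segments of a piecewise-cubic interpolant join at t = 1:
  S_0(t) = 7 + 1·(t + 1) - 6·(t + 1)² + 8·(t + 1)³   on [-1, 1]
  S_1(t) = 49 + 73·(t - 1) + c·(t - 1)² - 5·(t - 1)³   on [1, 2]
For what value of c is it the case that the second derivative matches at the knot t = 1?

42

S_0''(t) = -12 + 48·(t + 1), so S_0''(1) = 84. On the right, S_1''(1) = 2c, so c = 42.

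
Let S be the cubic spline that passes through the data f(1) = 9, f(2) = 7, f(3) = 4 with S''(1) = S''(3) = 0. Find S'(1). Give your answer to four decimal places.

Put σ_i = S'' at the i-th knot. Here h = (1, 1) and Δ = (-2, -3), so the interior equations h_(i-1)·σ_(i-1) + 2(h_(i-1)+h_i)·σ_i + h_i·σ_(i+1) = 6(Δ_i − Δ_(i-1)) read
  1·σ_0 + 4·σ_1 + 1·σ_2 = 6(Δ_1 - Δ_0) = -6
Natural end conditions: σ_0 = σ_2 = 0.
Forward elimination and back-substitution give σ_0 = 0, σ_1 = -3/2, σ_2 = 0.
On [1, 2], S'(t) = b_0 + 2c_0·(t - 1) + 3d_0·(t - 1)² with b_0 = Δ_0 - h_0(2σ_0 + σ_1)/6 = -7/4, c_0 = σ_0/2 = 0, d_0 = (σ_1 - σ_0)/(6h_0) = -1/4. So S'(1) = -7/4.

-1.7500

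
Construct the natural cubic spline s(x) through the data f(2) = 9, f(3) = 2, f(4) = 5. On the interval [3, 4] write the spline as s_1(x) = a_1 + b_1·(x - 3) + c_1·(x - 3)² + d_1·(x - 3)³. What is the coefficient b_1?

Let M_i = s''(x_i). Step sizes h_i = 1, 1; slopes of the chords Δ_i = (y_(i+1) - y_i)/h_i = -7, 3.
  1·M_0 + 4·M_1 + 1·M_2 = 6(Δ_1 - Δ_0) = 60
Natural end conditions: M_0 = M_2 = 0.
Hence M_0 = 0, M_1 = 15, M_2 = 0.
On [3, 4], with s_1(x) = a_1 + b_1·(x - 3) + c_1·(x - 3)² + d_1·(x - 3)³: c_1 = M_1/2 = 15/2, d_1 = (M_2 - M_1)/(6h_1) = -5/2, b_1 = Δ_1 - h_1(2M_1 + M_2)/6 = -2.

-2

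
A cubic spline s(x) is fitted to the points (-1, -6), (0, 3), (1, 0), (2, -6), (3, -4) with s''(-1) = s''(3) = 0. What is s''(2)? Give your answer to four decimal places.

12.8571

With σ_i denoting the second derivative at x_i, h_i = 1, 1, 1, 1, and Δ_i = (y_(i+1) − y_i)/h_i = 9, -3, -6, 2:
  1·σ_0 + 4·σ_1 + 1·σ_2 = 6(Δ_1 - Δ_0) = -72
  1·σ_1 + 4·σ_2 + 1·σ_3 = 6(Δ_2 - Δ_1) = -18
  1·σ_2 + 4·σ_3 + 1·σ_4 = 6(Δ_3 - Δ_2) = 48
Natural end conditions: σ_0 = σ_4 = 0.
Solving the tridiagonal system: σ_0 = 0, σ_1 = -120/7, σ_2 = -24/7, σ_3 = 90/7, σ_4 = 0.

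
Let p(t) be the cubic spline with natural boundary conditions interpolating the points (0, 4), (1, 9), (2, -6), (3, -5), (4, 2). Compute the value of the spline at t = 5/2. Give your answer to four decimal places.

-7.6295

Put M_i = p'' at the i-th knot. Here h = (1, 1, 1, 1) and Δ = (5, -15, 1, 7), so the interior equations h_(i-1)·M_(i-1) + 2(h_(i-1)+h_i)·M_i + h_i·M_(i+1) = 6(Δ_i − Δ_(i-1)) read
  1·M_0 + 4·M_1 + 1·M_2 = 6(Δ_1 - Δ_0) = -120
  1·M_1 + 4·M_2 + 1·M_3 = 6(Δ_2 - Δ_1) = 96
  1·M_2 + 4·M_3 + 1·M_4 = 6(Δ_3 - Δ_2) = 36
Natural end conditions: M_0 = M_4 = 0.
Solving the tridiagonal system: M_0 = 0, M_1 = -537/14, M_2 = 234/7, M_3 = 9/14, M_4 = 0.
On [2, 3], p(t) = -6 - 41/4·(t - 2) + 117/7·(t - 2)² - 153/28·(t - 2)³.
With (t - 2) = 1/2: p(5/2) = -1709/224.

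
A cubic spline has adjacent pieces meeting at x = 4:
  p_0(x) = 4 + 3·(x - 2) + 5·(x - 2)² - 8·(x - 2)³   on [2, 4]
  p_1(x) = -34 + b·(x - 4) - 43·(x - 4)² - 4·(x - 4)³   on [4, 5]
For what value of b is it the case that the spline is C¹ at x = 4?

p_0'(x) = 3 + 10·(x - 2) - 24·(x - 2)², so p_0'(4) = -73. On the right, p_1'(4) = b, so b = -73.

-73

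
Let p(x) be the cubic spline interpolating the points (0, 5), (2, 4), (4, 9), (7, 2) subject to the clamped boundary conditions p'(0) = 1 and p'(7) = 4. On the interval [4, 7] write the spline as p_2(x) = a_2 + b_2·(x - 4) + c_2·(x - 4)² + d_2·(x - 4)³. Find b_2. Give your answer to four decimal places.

-0.3514

Let M_i = p''(x_i). Step sizes h_i = 2, 2, 3; slopes of the chords Δ_i = (y_(i+1) - y_i)/h_i = -1/2, 5/2, -7/3.
  2·M_0 + 8·M_1 + 2·M_2 = 6(Δ_1 - Δ_0) = 18
  2·M_1 + 10·M_2 + 3·M_3 = 6(Δ_2 - Δ_1) = -29
Clamped end conditions give two more equations: 2h_0·M_0 + h_0·M_1 = 6(Δ_0 - p'(0)) = -9 and h_2·M_2 + 2h_2·M_3 = 6(p'(7) - Δ_2) = 38.
Solving: M_0 = -179/37, M_1 = 383/74, M_2 = -254/37, M_3 = 1084/111.
On [4, 7], with p_2(x) = a_2 + b_2·(x - 4) + c_2·(x - 4)² + d_2·(x - 4)³: c_2 = M_2/2 = -127/37, d_2 = (M_3 - M_2)/(6h_2) = 923/999, b_2 = Δ_2 - h_2(2M_2 + M_3)/6 = -13/37.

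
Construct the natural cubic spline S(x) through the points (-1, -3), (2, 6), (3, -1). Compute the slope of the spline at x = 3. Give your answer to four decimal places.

-8.2500

Let m_i = S''(x_i). Step sizes h_i = 3, 1; slopes of the chords Δ_i = (y_(i+1) - y_i)/h_i = 3, -7.
  3·m_0 + 8·m_1 + 1·m_2 = 6(Δ_1 - Δ_0) = -60
Natural end conditions: m_0 = m_2 = 0.
Solving the tridiagonal system: m_0 = 0, m_1 = -15/2, m_2 = 0.
On [2, 3], S'(x) = b_1 + 2c_1·(x - 2) + 3d_1·(x - 2)² with b_1 = Δ_1 - h_1(2m_1 + m_2)/6 = -9/2, c_1 = m_1/2 = -15/4, d_1 = (m_2 - m_1)/(6h_1) = 5/4. So S'(3) = -33/4.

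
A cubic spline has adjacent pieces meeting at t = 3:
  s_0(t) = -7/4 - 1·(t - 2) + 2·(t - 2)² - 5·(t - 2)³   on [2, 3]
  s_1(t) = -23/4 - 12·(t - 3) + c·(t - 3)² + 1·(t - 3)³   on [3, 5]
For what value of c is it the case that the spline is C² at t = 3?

s_0''(t) = 4 - 30·(t - 2), so s_0''(3) = -26. On the right, s_1''(3) = 2c, so c = -13.

-13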